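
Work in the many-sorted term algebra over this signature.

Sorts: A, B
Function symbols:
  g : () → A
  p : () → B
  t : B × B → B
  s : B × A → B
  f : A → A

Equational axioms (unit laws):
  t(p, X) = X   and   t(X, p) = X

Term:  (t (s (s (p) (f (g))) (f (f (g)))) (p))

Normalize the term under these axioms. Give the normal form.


normal form = (s (s (p) (f (g))) (f (f (g))))

1. (t (s (s (p) (f (g))) (f (f (g)))) (p))  →  (s (s (p) (f (g))) (f (f (g))))


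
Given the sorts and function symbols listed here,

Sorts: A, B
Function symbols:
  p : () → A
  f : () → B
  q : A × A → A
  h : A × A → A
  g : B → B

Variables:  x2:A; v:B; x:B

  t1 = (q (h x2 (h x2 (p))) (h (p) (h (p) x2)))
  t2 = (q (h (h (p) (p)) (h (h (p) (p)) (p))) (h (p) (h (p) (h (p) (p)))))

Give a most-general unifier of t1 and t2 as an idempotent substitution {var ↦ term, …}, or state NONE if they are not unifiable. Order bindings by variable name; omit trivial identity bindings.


{x2 ↦ (h (p) (p))}


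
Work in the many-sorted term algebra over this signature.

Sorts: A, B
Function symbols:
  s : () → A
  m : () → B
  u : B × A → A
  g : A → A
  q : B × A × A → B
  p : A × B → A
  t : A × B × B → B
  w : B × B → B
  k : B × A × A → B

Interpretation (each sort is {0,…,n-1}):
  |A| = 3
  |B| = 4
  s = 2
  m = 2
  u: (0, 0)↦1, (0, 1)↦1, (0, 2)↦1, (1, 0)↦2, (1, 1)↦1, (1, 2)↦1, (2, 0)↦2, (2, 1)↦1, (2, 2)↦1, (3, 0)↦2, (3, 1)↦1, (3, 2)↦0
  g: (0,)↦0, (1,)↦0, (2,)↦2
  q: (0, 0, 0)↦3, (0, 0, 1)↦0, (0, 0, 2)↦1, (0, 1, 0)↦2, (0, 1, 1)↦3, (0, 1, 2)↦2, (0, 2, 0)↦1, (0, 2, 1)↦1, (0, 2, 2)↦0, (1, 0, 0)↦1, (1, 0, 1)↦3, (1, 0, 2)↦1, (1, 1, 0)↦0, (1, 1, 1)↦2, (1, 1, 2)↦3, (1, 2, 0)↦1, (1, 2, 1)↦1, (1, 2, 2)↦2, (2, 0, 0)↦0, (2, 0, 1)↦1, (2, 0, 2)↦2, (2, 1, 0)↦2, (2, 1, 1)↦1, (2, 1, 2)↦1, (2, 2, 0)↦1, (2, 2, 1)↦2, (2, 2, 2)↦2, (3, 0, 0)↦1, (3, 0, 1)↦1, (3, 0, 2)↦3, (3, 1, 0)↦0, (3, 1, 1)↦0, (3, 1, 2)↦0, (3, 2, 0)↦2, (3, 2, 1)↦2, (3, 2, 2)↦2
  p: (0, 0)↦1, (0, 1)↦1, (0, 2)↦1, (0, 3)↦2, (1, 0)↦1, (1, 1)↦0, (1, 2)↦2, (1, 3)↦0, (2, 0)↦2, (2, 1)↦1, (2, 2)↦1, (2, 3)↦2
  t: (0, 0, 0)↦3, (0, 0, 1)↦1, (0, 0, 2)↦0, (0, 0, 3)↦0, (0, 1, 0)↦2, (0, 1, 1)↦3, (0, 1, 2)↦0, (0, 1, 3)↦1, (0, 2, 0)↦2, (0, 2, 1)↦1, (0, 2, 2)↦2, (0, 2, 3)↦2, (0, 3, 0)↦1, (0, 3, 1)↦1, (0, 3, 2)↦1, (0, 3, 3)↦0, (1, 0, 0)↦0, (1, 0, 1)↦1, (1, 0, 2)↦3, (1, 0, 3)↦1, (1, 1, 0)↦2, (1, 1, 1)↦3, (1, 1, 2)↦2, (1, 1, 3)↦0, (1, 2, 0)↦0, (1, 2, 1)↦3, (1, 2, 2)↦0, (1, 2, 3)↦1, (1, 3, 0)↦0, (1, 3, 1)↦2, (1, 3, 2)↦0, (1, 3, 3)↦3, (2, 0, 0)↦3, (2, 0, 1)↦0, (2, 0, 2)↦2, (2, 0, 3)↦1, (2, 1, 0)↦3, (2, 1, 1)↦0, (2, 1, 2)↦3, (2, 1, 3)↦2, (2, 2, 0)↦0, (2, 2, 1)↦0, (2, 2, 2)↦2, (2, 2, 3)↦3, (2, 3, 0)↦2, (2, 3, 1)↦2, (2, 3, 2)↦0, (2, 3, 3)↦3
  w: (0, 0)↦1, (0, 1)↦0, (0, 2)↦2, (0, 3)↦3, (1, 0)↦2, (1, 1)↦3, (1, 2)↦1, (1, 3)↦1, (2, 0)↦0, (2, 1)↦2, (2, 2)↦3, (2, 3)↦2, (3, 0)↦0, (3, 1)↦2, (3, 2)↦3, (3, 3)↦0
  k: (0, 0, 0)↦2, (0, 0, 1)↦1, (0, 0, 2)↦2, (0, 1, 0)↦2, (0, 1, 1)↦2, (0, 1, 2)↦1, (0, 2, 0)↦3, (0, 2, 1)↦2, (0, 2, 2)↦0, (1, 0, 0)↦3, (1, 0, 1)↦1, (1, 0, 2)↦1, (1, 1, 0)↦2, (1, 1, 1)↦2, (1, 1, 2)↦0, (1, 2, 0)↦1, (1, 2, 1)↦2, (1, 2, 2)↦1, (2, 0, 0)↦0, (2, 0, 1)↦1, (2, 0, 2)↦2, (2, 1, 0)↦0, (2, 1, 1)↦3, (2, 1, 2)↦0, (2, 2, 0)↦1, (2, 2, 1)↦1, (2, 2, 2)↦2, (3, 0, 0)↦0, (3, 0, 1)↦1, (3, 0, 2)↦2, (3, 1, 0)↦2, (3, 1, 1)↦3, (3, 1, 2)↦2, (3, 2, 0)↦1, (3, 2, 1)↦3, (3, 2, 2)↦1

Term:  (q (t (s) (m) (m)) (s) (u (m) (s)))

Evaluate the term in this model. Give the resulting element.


  s = 2
  m = 2
  m = 2
  (t (s) (m) (m)) = t(2, 2, 2) = 2
  s = 2
  m = 2
  s = 2
  (u (m) (s)) = u(2, 2) = 1
  (q (t (s) (m) (m)) (s) (u (m) (s))) = q(2, 2, 1) = 2

value = 2


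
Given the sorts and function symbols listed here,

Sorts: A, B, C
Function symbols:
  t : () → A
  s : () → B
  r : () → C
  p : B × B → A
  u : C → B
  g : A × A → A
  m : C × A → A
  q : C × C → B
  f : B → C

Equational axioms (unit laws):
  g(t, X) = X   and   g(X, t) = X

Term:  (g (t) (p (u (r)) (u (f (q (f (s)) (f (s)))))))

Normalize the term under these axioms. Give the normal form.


1. (g (t) (p (u (r)) (u (f (q (f (s)) (f (s)))))))  →  (p (u (r)) (u (f (q (f (s)) (f (s))))))

normal form = (p (u (r)) (u (f (q (f (s)) (f (s))))))


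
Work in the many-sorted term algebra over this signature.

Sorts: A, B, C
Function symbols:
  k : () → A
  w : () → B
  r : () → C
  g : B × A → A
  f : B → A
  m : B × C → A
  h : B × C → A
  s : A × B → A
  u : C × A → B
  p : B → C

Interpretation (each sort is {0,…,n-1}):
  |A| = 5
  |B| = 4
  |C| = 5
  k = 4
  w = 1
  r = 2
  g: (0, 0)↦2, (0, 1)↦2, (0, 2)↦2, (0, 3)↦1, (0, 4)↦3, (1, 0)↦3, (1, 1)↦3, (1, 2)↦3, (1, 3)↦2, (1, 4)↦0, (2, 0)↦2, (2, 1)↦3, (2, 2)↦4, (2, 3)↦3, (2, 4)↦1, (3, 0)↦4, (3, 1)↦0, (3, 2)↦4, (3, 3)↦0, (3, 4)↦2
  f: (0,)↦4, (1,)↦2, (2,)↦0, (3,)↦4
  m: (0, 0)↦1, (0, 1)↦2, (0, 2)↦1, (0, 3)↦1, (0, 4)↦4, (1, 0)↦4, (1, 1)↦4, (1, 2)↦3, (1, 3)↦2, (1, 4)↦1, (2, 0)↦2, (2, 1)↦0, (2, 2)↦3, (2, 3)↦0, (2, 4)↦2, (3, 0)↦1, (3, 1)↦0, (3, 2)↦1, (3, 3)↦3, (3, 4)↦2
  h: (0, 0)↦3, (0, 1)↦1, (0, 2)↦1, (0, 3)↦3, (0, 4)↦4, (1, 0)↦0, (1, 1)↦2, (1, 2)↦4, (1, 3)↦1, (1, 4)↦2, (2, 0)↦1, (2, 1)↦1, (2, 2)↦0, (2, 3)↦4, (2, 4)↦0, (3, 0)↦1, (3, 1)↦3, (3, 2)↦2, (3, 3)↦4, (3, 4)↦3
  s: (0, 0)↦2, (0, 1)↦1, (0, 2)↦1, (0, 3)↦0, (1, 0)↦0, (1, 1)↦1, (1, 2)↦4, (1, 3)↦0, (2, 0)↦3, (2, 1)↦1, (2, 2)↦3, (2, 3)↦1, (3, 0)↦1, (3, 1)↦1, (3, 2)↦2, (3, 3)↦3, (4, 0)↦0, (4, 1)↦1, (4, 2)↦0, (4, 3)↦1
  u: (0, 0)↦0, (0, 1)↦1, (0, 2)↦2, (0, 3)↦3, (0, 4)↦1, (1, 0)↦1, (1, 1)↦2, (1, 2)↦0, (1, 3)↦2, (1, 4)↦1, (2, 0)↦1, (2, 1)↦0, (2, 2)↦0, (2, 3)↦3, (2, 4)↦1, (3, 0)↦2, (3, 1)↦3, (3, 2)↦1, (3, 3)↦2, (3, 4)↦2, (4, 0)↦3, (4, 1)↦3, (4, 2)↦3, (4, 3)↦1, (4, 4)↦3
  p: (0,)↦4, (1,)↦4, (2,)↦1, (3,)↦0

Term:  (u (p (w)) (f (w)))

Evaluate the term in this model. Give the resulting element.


value = 3

  w = 1
  (p (w)) = p(1,) = 4
  w = 1
  (f (w)) = f(1,) = 2
  (u (p (w)) (f (w))) = u(4, 2) = 3


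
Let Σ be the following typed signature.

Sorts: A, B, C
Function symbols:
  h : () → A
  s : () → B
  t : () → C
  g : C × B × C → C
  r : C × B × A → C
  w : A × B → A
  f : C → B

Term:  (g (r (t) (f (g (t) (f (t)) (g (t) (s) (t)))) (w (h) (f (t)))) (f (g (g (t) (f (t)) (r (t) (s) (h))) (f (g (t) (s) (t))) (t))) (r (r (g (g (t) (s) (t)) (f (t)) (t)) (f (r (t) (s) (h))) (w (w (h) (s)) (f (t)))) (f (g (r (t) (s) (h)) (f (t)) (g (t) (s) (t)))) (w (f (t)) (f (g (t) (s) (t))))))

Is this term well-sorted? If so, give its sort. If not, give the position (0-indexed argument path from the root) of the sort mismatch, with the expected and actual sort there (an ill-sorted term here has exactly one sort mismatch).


    (t) : C
        (t) : C
          (t) : C
        (f (t)) : B
          (t) : C
          (s) : B
          (t) : C
        (g (t) (s) (t)) : C
      (g (t) (f (t)) (g (t) (s) (t))) : C
    (f (g (t) (f (t)) (g (t) (s) (t)))) : B
      (h) : A
        (t) : C
      (f (t)) : B
    (w (h) (f (t))) : A
  (r (t) (f (g (t) (f (t)) (g (t) (s) (t)))) (w (h) (f (t)))) : C
        (t) : C
          (t) : C
        (f (t)) : B
          (t) : C
          (s) : B
          (h) : A
        (r (t) (s) (h)) : C
      (g (t) (f (t)) (r (t) (s) (h))) : C
          (t) : C
          (s) : B
          (t) : C
        (g (t) (s) (t)) : C
      (f (g (t) (s) (t))) : B
      (t) : C
    (g (g (t) (f (t)) (r (t) (s) (h))) (f (g (t) (s) (t))) (t)) : C
  (f (g (g (t) (f (t)) (r (t) (s) (h))) (f (g (t) (s) (t))) (t))) : B
          (t) : C
          (s) : B
          (t) : C
        (g (t) (s) (t)) : C
          (t) : C
        (f (t)) : B
        (t) : C
      (g (g (t) (s) (t)) (f (t)) (t)) : C
          (t) : C
          (s) : B
          (h) : A
        (r (t) (s) (h)) : C
      (f (r (t) (s) (h))) : B
          (h) : A
          (s) : B
        (w (h) (s)) : A
          (t) : C
        (f (t)) : B
      (w (w (h) (s)) (f (t))) : A
    (r (g (g (t) (s) (t)) (f (t)) (t)) (f (r (t) (s) (h))) (w (w (h) (s)) (f (t)))) : C
          (t) : C
          (s) : B
          (h) : A
        (r (t) (s) (h)) : C
          (t) : C
        (f (t)) : B
          (t) : C
          (s) : B
          (t) : C
        (g (t) (s) (t)) : C
      (g (r (t) (s) (h)) (f (t)) (g (t) (s) (t))) : C
    (f (g (r (t) (s) (h)) (f (t)) (g (t) (s) (t)))) : B
        (t) : C
      (f (t)) : B
          (t) : C
          (s) : B
          (t) : C
        (g (t) (s) (t)) : C
      (f (g (t) (s) (t))) : B
    (w (f (t)) (f (g (t) (s) (t)))) : ✗ arg 0 at [2, 2, 0] has sort B, expected A

ill-sorted at position [2, 2, 0]: expected A, got B


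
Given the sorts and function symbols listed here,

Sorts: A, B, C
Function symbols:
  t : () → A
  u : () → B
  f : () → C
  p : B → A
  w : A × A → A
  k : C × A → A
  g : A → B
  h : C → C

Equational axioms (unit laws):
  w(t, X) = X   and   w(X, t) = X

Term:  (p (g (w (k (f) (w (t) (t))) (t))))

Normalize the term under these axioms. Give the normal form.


1. (p (g (w (k (f) (w (t) (t))) (t))))  →  (p (g (k (f) (w (t) (t)))))
2. (p (g (k (f) (w (t) (t)))))  →  (p (g (k (f) (t))))

normal form = (p (g (k (f) (t))))


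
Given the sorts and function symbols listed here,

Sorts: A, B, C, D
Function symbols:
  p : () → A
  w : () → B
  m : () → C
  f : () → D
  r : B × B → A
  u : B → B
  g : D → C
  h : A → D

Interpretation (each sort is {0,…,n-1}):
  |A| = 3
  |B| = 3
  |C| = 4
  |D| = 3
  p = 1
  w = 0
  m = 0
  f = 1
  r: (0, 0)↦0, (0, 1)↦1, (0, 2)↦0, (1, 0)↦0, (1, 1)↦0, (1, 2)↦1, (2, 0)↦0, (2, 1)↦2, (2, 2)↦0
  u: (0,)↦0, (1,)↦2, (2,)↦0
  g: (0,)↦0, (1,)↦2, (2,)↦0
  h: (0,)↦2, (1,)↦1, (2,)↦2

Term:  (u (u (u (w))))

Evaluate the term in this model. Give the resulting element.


value = 0

  w = 0
  (u (w)) = u(0,) = 0
  (u (u (w))) = u(0,) = 0
  (u (u (u (w)))) = u(0,) = 0


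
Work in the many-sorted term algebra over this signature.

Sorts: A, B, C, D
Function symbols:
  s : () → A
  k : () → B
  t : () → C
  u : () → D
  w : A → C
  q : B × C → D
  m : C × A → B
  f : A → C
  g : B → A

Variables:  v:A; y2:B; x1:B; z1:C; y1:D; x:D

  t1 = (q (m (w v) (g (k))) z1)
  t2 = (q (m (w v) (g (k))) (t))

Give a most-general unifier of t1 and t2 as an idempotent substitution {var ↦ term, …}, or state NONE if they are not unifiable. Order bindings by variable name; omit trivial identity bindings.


{z1 ↦ (t)}


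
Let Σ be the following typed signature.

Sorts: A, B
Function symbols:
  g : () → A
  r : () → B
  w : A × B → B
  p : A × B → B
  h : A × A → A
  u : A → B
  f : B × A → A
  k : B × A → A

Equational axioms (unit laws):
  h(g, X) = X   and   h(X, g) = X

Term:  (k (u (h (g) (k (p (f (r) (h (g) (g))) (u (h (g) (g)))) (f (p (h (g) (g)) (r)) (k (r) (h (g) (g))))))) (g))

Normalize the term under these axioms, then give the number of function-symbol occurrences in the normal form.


size = 17

1. (k (u (h (g) (k (p (f (r) (h (g) (g))) (u (h (g) (g)))) (f (p (h (g) (g)) (r)) (k (r) (h (g) (g))))))) (g))  →  (k (u (k (p (f (r) (h (g) (g))) (u (h (g) (g)))) (f (p (h (g) (g)) (r)) (k (r) (h (g) (g)))))) (g))
2. (k (u (k (p (f (r) (h (g) (g))) (u (h (g) (g)))) (f (p (h (g) (g)) (r)) (k (r) (h (g) (g)))))) (g))  →  (k (u (k (p (f (r) (g)) (u (h (g) (g)))) (f (p (h (g) (g)) (r)) (k (r) (h (g) (g)))))) (g))
3. (k (u (k (p (f (r) (g)) (u (h (g) (g)))) (f (p (h (g) (g)) (r)) (k (r) (h (g) (g)))))) (g))  →  (k (u (k (p (f (r) (g)) (u (g))) (f (p (h (g) (g)) (r)) (k (r) (h (g) (g)))))) (g))
4. (k (u (k (p (f (r) (g)) (u (g))) (f (p (h (g) (g)) (r)) (k (r) (h (g) (g)))))) (g))  →  (k (u (k (p (f (r) (g)) (u (g))) (f (p (g) (r)) (k (r) (h (g) (g)))))) (g))
5. (k (u (k (p (f (r) (g)) (u (g))) (f (p (g) (r)) (k (r) (h (g) (g)))))) (g))  →  (k (u (k (p (f (r) (g)) (u (g))) (f (p (g) (r)) (k (r) (g))))) (g))
normal form: (k (u (k (p (f (r) (g)) (u (g))) (f (p (g) (r)) (k (r) (g))))) (g))


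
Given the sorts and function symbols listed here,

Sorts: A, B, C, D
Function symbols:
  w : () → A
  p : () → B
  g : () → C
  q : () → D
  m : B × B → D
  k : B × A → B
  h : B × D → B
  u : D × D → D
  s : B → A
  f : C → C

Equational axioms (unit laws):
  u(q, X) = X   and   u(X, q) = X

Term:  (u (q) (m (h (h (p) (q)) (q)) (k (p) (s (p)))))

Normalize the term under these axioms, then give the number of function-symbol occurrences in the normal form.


size = 10

1. (u (q) (m (h (h (p) (q)) (q)) (k (p) (s (p)))))  →  (m (h (h (p) (q)) (q)) (k (p) (s (p))))
normal form: (m (h (h (p) (q)) (q)) (k (p) (s (p))))


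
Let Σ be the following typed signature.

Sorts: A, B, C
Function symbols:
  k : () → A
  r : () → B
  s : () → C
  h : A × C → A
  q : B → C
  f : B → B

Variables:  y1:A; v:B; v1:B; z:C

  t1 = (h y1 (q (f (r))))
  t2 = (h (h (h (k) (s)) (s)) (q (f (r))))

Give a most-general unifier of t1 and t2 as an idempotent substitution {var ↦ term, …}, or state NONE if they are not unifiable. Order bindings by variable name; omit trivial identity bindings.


{y1 ↦ (h (h (k) (s)) (s))}


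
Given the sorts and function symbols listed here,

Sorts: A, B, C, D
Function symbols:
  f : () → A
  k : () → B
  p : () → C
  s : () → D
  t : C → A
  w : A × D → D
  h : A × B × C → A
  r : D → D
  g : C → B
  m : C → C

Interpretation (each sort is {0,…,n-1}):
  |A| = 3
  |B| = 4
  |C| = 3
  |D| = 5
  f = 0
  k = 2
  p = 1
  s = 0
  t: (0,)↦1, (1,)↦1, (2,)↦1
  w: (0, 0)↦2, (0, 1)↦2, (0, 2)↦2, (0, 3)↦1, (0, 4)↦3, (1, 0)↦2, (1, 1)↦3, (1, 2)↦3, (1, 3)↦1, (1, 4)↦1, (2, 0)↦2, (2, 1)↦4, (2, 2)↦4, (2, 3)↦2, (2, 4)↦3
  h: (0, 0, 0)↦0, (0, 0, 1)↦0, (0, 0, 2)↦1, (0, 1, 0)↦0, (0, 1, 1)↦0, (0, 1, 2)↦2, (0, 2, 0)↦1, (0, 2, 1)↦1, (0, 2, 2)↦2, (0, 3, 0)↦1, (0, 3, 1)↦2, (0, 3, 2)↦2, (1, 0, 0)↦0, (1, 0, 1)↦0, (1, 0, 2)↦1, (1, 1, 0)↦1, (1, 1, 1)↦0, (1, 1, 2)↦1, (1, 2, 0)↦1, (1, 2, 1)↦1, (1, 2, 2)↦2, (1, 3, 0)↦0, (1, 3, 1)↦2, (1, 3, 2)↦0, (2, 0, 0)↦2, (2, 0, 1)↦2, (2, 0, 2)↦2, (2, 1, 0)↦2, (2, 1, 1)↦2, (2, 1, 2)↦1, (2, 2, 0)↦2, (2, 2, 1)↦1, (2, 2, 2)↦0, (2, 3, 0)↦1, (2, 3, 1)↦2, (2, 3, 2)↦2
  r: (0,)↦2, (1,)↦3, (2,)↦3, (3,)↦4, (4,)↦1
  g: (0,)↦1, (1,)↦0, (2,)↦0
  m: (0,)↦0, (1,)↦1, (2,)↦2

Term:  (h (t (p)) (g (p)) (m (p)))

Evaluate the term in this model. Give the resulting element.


  p = 1
  (t (p)) = t(1,) = 1
  p = 1
  (g (p)) = g(1,) = 0
  p = 1
  (m (p)) = m(1,) = 1
  (h (t (p)) (g (p)) (m (p))) = h(1, 0, 1) = 0

value = 0


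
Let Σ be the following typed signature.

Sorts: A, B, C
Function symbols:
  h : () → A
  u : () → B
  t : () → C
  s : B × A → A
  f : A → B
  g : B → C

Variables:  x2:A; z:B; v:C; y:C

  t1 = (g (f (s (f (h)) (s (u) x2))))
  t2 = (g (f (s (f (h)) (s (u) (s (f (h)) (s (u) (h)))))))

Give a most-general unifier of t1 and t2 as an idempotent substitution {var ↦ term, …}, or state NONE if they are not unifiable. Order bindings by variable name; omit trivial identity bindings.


{x2 ↦ (s (f (h)) (s (u) (h)))}


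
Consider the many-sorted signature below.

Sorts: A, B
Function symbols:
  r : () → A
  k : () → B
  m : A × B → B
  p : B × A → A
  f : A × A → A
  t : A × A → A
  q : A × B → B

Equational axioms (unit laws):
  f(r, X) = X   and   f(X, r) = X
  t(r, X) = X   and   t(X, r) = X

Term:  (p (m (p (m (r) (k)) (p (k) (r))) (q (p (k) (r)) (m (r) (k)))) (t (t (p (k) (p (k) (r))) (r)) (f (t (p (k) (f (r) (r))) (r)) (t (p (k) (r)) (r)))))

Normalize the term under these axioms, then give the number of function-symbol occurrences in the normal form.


1. (p (m (p (m (r) (k)) (p (k) (r))) (q (p (k) (r)) (m (r) (k)))) (t (t (p (k) (p (k) (r))) (r)) (f (t (p (k) (f (r) (r))) (r)) (t (p (k) (r)) (r)))))  →  (p (m (p (m (r) (k)) (p (k) (r))) (q (p (k) (r)) (m (r) (k)))) (t (p (k) (p (k) (r))) (f (t (p (k) (f (r) (r))) (r)) (t (p (k) (r)) (r)))))
2. (p (m (p (m (r) (k)) (p (k) (r))) (q (p (k) (r)) (m (r) (k)))) (t (p (k) (p (k) (r))) (f (t (p (k) (f (r) (r))) (r)) (t (p (k) (r)) (r)))))  →  (p (m (p (m (r) (k)) (p (k) (r))) (q (p (k) (r)) (m (r) (k)))) (t (p (k) (p (k) (r))) (f (p (k) (f (r) (r))) (t (p (k) (r)) (r)))))
3. (p (m (p (m (r) (k)) (p (k) (r))) (q (p (k) (r)) (m (r) (k)))) (t (p (k) (p (k) (r))) (f (p (k) (f (r) (r))) (t (p (k) (r)) (r)))))  →  (p (m (p (m (r) (k)) (p (k) (r))) (q (p (k) (r)) (m (r) (k)))) (t (p (k) (p (k) (r))) (f (p (k) (r)) (t (p (k) (r)) (r)))))
4. (p (m (p (m (r) (k)) (p (k) (r))) (q (p (k) (r)) (m (r) (k)))) (t (p (k) (p (k) (r))) (f (p (k) (r)) (t (p (k) (r)) (r)))))  →  (p (m (p (m (r) (k)) (p (k) (r))) (q (p (k) (r)) (m (r) (k)))) (t (p (k) (p (k) (r))) (f (p (k) (r)) (p (k) (r)))))
normal form: (p (m (p (m (r) (k)) (p (k) (r))) (q (p (k) (r)) (m (r) (k)))) (t (p (k) (p (k) (r))) (f (p (k) (r)) (p (k) (r)))))

size = 29


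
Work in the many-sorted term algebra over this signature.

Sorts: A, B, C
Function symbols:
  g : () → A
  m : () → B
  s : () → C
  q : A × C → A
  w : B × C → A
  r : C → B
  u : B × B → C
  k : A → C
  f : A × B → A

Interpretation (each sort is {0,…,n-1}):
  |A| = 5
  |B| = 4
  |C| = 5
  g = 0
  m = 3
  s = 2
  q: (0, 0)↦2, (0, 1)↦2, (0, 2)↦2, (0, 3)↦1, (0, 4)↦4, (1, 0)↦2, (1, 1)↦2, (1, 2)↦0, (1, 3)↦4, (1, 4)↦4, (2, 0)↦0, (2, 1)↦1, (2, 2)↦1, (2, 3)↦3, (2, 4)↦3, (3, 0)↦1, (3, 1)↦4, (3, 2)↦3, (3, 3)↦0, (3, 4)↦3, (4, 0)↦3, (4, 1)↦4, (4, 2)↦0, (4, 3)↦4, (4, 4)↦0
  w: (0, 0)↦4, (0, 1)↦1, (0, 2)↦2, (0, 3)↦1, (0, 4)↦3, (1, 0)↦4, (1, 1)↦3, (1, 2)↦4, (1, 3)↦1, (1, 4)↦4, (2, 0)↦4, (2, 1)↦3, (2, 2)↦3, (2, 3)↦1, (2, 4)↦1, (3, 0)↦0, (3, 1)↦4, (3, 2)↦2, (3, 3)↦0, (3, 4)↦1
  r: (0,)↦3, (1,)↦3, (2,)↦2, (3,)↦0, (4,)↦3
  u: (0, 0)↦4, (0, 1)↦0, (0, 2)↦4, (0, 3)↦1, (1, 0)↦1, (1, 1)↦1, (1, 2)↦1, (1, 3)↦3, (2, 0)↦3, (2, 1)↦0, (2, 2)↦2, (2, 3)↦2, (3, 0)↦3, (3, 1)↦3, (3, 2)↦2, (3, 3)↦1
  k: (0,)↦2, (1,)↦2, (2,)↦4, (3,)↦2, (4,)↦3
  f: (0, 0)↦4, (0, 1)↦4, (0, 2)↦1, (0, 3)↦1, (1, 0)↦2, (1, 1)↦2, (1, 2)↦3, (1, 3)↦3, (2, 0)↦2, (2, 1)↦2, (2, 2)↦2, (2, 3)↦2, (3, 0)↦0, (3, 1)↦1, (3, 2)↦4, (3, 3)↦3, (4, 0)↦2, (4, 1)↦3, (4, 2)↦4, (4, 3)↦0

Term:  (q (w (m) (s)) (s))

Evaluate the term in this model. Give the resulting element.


value = 1

  m = 3
  s = 2
  (w (m) (s)) = w(3, 2) = 2
  s = 2
  (q (w (m) (s)) (s)) = q(2, 2) = 1


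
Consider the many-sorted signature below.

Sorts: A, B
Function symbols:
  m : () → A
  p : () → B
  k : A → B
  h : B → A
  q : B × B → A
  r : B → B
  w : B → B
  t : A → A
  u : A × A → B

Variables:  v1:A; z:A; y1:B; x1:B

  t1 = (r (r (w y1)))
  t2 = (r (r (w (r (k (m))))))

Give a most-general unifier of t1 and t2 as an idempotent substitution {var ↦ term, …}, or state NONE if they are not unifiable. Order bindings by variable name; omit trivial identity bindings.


{y1 ↦ (r (k (m)))}


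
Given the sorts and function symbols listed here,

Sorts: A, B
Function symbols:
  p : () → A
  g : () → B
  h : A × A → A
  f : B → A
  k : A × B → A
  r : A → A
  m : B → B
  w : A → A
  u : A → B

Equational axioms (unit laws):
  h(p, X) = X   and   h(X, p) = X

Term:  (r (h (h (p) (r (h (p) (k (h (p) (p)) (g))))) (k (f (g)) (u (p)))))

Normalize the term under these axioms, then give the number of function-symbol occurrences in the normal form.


1. (r (h (h (p) (r (h (p) (k (h (p) (p)) (g))))) (k (f (g)) (u (p)))))  →  (r (h (r (h (p) (k (h (p) (p)) (g)))) (k (f (g)) (u (p)))))
2. (r (h (r (h (p) (k (h (p) (p)) (g)))) (k (f (g)) (u (p)))))  →  (r (h (r (k (h (p) (p)) (g))) (k (f (g)) (u (p)))))
3. (r (h (r (k (h (p) (p)) (g))) (k (f (g)) (u (p)))))  →  (r (h (r (k (p) (g))) (k (f (g)) (u (p)))))
normal form: (r (h (r (k (p) (g))) (k (f (g)) (u (p)))))

size = 11


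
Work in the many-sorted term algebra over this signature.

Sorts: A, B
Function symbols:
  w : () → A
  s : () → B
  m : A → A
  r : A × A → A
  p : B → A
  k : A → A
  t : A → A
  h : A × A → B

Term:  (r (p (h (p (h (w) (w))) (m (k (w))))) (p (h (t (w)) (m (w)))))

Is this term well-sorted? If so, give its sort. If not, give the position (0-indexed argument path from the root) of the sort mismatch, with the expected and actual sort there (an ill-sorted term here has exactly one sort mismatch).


          (w) : A
          (w) : A
        (h (w) (w)) : B
      (p (h (w) (w))) : A
          (w) : A
        (k (w)) : A
      (m (k (w))) : A
    (h (p (h (w) (w))) (m (k (w)))) : B
  (p (h (p (h (w) (w))) (m (k (w))))) : A
        (w) : A
      (t (w)) : A
        (w) : A
      (m (w)) : A
    (h (t (w)) (m (w))) : B
  (p (h (t (w)) (m (w)))) : A
(r (p (h (p (h (w) (w))) (m (k (w))))) (p (h (t (w)) (m (w))))) : A

well-sorted; sort = A


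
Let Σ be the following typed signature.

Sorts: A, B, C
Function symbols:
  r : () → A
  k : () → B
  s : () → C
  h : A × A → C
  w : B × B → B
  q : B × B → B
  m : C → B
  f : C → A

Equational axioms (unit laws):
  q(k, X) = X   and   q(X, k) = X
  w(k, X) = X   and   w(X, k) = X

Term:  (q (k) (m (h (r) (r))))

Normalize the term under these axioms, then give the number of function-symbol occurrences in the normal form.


1. (q (k) (m (h (r) (r))))  →  (m (h (r) (r)))
normal form: (m (h (r) (r)))

size = 4


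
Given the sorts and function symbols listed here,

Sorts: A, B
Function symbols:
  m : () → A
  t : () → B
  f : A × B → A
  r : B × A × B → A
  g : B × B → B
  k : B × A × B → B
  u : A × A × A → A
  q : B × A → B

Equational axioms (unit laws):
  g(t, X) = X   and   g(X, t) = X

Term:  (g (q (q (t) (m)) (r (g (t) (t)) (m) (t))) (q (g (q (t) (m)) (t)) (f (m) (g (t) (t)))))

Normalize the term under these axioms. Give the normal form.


normal form = (g (q (q (t) (m)) (r (t) (m) (t))) (q (q (t) (m)) (f (m) (t))))

1. (g (q (q (t) (m)) (r (g (t) (t)) (m) (t))) (q (g (q (t) (m)) (t)) (f (m) (g (t) (t)))))  →  (g (q (q (t) (m)) (r (t) (m) (t))) (q (g (q (t) (m)) (t)) (f (m) (g (t) (t)))))
2. (g (q (q (t) (m)) (r (t) (m) (t))) (q (g (q (t) (m)) (t)) (f (m) (g (t) (t)))))  →  (g (q (q (t) (m)) (r (t) (m) (t))) (q (q (t) (m)) (f (m) (g (t) (t)))))
3. (g (q (q (t) (m)) (r (t) (m) (t))) (q (q (t) (m)) (f (m) (g (t) (t)))))  →  (g (q (q (t) (m)) (r (t) (m) (t))) (q (q (t) (m)) (f (m) (t))))


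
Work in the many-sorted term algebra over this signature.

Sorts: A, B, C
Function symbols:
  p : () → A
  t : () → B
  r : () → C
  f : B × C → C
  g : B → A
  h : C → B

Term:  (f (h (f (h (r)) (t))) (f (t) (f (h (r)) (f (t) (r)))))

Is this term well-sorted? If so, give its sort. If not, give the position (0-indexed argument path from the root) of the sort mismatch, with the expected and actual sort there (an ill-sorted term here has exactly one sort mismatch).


        (r) : C
      (h (r)) : B
      (t) : B
    (f (h (r)) (t)) : ✗ arg 1 at [0, 0, 1] has sort B, expected C
    (t) : B
        (r) : C
      (h (r)) : B
        (t) : B
        (r) : C
      (f (t) (r)) : C
    (f (h (r)) (f (t) (r))) : C
  (f (t) (f (h (r)) (f (t) (r)))) : C

ill-sorted at position [0, 0, 1]: expected C, got B


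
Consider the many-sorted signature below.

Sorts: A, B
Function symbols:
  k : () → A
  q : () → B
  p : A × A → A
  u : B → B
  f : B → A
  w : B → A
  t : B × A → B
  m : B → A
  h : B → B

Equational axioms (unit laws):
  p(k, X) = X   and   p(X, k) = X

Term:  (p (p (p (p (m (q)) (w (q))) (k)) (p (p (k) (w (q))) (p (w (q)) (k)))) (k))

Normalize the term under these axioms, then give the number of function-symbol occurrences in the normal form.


1. (p (p (p (p (m (q)) (w (q))) (k)) (p (p (k) (w (q))) (p (w (q)) (k)))) (k))  →  (p (p (p (m (q)) (w (q))) (k)) (p (p (k) (w (q))) (p (w (q)) (k))))
2. (p (p (p (m (q)) (w (q))) (k)) (p (p (k) (w (q))) (p (w (q)) (k))))  →  (p (p (m (q)) (w (q))) (p (p (k) (w (q))) (p (w (q)) (k))))
3. (p (p (m (q)) (w (q))) (p (p (k) (w (q))) (p (w (q)) (k))))  →  (p (p (m (q)) (w (q))) (p (w (q)) (p (w (q)) (k))))
4. (p (p (m (q)) (w (q))) (p (w (q)) (p (w (q)) (k))))  →  (p (p (m (q)) (w (q))) (p (w (q)) (w (q))))
normal form: (p (p (m (q)) (w (q))) (p (w (q)) (w (q))))

size = 11


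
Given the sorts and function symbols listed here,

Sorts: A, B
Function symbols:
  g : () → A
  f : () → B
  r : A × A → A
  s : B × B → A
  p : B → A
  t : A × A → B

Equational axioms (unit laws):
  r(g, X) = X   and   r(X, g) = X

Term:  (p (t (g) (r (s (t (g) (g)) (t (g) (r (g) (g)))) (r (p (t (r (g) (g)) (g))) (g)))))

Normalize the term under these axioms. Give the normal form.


normal form = (p (t (g) (r (s (t (g) (g)) (t (g) (g))) (p (t (g) (g))))))

1. (p (t (g) (r (s (t (g) (g)) (t (g) (r (g) (g)))) (r (p (t (r (g) (g)) (g))) (g)))))  →  (p (t (g) (r (s (t (g) (g)) (t (g) (g))) (r (p (t (r (g) (g)) (g))) (g)))))
2. (p (t (g) (r (s (t (g) (g)) (t (g) (g))) (r (p (t (r (g) (g)) (g))) (g)))))  →  (p (t (g) (r (s (t (g) (g)) (t (g) (g))) (p (t (r (g) (g)) (g))))))
3. (p (t (g) (r (s (t (g) (g)) (t (g) (g))) (p (t (r (g) (g)) (g))))))  →  (p (t (g) (r (s (t (g) (g)) (t (g) (g))) (p (t (g) (g))))))


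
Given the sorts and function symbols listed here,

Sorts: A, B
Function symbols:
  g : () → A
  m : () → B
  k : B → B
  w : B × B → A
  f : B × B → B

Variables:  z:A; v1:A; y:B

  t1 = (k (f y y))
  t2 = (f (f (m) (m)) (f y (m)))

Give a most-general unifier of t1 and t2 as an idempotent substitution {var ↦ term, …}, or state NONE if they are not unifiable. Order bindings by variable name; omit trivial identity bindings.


NONE (not unifiable)

head clash or occurs-check failure — not unifiable


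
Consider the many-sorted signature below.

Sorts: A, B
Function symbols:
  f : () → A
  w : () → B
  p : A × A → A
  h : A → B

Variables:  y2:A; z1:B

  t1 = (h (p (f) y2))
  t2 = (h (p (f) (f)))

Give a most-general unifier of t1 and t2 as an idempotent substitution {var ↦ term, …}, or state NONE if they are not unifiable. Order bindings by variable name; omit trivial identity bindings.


{y2 ↦ (f)}


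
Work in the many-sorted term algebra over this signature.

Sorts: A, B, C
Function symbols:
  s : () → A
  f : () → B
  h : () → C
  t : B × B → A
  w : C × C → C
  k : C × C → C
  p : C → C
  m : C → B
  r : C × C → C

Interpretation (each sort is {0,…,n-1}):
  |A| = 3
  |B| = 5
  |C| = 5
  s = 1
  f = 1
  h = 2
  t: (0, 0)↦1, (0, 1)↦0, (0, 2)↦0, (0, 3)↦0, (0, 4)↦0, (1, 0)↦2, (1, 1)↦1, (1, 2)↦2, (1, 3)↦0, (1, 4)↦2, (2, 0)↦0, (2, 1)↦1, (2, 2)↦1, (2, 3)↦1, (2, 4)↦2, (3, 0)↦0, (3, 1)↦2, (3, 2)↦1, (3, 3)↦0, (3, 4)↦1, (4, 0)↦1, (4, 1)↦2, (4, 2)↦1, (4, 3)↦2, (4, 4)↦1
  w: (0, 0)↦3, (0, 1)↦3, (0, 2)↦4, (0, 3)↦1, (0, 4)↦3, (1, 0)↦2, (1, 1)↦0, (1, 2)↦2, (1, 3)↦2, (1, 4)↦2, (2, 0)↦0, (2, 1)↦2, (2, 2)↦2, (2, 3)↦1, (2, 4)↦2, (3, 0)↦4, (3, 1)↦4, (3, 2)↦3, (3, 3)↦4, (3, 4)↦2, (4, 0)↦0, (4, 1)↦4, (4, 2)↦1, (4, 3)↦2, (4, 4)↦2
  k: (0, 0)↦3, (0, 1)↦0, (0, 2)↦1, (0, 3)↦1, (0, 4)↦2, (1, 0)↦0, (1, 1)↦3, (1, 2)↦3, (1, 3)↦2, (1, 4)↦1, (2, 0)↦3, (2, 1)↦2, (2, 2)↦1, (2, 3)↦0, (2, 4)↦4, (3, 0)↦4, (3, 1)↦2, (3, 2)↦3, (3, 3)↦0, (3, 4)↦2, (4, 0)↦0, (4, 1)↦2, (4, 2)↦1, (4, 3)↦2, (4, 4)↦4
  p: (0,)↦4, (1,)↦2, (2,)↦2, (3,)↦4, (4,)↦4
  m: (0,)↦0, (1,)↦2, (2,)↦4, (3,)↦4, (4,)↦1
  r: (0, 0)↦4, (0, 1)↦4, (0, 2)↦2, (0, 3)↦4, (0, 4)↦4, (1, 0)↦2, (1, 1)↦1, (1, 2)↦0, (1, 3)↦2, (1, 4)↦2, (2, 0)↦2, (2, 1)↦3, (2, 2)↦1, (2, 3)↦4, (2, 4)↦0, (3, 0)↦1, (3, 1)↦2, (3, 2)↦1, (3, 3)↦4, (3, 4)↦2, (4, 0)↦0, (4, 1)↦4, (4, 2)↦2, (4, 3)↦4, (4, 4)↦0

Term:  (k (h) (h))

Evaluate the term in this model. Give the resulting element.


value = 1

  h = 2
  h = 2
  (k (h) (h)) = k(2, 2) = 1


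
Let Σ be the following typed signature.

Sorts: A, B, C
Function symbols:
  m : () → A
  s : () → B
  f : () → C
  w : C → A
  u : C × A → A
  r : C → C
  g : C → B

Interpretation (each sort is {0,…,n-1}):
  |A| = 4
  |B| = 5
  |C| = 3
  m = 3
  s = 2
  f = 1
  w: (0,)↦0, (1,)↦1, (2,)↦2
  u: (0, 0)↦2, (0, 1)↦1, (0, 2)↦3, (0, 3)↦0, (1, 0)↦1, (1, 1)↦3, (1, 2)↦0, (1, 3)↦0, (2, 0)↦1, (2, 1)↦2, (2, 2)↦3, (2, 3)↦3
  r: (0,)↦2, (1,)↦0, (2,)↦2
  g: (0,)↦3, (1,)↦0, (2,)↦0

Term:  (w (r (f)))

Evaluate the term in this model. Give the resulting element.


  f = 1
  (r (f)) = r(1,) = 0
  (w (r (f))) = w(0,) = 0

value = 0


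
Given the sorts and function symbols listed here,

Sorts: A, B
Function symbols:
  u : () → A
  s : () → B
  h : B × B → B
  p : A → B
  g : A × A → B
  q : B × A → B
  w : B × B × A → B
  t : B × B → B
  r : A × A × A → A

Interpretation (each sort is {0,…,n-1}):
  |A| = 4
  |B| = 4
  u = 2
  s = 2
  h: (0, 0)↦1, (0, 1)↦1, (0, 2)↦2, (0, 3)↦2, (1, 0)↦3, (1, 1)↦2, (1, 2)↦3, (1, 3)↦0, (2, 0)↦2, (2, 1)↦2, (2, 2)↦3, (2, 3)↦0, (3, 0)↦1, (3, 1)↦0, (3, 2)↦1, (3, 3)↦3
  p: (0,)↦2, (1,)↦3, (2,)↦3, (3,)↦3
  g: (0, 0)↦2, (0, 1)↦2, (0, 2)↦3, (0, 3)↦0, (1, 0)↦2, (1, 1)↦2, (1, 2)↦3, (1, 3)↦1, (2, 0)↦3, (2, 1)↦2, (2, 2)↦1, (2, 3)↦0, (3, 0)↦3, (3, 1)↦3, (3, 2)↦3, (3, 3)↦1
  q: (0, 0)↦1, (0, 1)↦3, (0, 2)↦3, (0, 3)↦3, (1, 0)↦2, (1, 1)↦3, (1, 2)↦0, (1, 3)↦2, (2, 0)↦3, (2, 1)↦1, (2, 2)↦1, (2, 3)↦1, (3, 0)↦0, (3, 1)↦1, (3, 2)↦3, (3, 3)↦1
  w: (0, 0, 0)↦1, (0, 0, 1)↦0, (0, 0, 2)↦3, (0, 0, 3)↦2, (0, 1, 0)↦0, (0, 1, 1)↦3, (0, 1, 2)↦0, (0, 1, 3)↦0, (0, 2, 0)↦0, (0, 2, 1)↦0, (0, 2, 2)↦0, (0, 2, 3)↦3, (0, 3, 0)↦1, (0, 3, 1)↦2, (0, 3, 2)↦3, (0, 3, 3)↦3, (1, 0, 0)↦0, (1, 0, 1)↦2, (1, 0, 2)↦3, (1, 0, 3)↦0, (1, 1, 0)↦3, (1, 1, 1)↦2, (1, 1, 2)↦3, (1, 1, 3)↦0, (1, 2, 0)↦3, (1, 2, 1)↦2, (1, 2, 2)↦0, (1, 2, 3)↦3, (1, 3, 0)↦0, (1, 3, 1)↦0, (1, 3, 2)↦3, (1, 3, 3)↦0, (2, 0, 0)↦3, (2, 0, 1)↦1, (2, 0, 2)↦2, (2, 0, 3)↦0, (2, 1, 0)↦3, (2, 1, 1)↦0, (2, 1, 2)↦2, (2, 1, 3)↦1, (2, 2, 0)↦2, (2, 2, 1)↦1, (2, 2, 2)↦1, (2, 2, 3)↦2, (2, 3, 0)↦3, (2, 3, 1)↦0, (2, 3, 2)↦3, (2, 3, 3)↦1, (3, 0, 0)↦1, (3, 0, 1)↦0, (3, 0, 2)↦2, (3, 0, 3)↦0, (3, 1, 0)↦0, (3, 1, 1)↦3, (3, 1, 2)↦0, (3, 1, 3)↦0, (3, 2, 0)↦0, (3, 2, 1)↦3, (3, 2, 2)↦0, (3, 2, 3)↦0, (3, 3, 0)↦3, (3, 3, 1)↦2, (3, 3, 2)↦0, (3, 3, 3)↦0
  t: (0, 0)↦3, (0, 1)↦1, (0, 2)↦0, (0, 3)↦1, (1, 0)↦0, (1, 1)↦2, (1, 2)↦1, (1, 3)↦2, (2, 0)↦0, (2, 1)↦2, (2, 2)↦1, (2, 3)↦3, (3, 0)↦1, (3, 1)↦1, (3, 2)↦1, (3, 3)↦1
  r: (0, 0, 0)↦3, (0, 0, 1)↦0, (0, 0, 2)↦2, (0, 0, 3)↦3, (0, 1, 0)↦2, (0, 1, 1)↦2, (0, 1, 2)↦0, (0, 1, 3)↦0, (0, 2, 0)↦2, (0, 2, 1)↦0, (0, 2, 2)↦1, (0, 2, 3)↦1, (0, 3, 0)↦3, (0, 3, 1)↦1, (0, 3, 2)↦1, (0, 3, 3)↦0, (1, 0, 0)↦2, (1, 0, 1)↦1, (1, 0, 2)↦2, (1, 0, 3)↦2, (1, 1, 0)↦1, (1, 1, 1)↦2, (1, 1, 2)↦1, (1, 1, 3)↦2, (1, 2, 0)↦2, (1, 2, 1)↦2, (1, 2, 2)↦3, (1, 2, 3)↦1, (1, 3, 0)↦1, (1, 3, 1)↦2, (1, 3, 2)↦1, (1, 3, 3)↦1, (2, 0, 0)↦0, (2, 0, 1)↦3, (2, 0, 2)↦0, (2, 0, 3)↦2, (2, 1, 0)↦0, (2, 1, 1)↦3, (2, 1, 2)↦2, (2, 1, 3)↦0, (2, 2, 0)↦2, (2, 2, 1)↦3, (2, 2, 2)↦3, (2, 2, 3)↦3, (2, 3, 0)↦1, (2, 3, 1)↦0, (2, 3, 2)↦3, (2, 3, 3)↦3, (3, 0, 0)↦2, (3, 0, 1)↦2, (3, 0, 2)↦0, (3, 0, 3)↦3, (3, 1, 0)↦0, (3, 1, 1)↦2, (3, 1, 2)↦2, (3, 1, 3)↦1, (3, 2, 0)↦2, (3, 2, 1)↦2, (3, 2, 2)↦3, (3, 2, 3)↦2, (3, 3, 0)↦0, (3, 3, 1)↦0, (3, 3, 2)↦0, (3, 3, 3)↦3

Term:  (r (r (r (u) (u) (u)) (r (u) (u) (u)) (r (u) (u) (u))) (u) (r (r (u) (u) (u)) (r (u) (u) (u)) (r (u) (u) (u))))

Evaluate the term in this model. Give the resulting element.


  u = 2
  u = 2
  u = 2
  (r (u) (u) (u)) = r(2, 2, 2) = 3
  u = 2
  u = 2
  u = 2
  (r (u) (u) (u)) = r(2, 2, 2) = 3
  u = 2
  u = 2
  u = 2
  (r (u) (u) (u)) = r(2, 2, 2) = 3
  (r (r (u) (u) (u)) (r (u) (u) (u)) (r (u) (u) (u))) = r(3, 3, 3) = 3
  u = 2
  u = 2
  u = 2
  u = 2
  (r (u) (u) (u)) = r(2, 2, 2) = 3
  u = 2
  u = 2
  u = 2
  (r (u) (u) (u)) = r(2, 2, 2) = 3
  u = 2
  u = 2
  u = 2
  (r (u) (u) (u)) = r(2, 2, 2) = 3
  (r (r (u) (u) (u)) (r (u) (u) (u)) (r (u) (u) (u))) = r(3, 3, 3) = 3
  (r (r (r (u) (u) (u)) (r (u) (u) (u)) (r (u) (u) (u))) (u) (r (r (u) (u) (u)) (r (u) (u) (u)) (r (u) (u) (u)))) = r(3, 2, 3) = 2

value = 2


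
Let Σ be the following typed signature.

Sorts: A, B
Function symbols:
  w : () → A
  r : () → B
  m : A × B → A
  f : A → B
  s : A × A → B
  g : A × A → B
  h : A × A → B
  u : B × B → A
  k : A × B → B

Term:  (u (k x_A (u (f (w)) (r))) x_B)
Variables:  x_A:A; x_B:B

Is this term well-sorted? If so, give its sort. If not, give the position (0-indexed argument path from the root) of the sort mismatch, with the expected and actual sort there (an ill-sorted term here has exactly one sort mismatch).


ill-sorted at position [0, 1]: expected B, got A

    x_A : A
        (w) : A
      (f (w)) : B
      (r) : B
    (u (f (w)) (r)) : A
  (k x_A (u (f (w)) (r))) : ✗ arg 1 at [0, 1] has sort A, expected B
  x_B : B


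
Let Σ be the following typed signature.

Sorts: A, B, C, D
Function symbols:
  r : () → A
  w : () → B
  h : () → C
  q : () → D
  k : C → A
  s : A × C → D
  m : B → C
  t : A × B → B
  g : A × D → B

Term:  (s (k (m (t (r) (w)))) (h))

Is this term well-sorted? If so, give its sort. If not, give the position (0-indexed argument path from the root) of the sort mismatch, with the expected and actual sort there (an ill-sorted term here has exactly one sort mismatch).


well-sorted; sort = D

        (r) : A
        (w) : B
      (t (r) (w)) : B
    (m (t (r) (w))) : C
  (k (m (t (r) (w)))) : A
  (h) : C
(s (k (m (t (r) (w)))) (h)) : D


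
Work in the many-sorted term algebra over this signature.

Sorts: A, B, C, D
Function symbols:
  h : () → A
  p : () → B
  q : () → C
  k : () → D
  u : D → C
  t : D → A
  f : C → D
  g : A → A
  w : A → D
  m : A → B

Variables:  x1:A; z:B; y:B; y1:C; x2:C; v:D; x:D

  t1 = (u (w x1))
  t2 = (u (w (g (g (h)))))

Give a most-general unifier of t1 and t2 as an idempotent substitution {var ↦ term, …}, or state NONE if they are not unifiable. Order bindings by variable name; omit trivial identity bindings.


{x1 ↦ (g (g (h)))}


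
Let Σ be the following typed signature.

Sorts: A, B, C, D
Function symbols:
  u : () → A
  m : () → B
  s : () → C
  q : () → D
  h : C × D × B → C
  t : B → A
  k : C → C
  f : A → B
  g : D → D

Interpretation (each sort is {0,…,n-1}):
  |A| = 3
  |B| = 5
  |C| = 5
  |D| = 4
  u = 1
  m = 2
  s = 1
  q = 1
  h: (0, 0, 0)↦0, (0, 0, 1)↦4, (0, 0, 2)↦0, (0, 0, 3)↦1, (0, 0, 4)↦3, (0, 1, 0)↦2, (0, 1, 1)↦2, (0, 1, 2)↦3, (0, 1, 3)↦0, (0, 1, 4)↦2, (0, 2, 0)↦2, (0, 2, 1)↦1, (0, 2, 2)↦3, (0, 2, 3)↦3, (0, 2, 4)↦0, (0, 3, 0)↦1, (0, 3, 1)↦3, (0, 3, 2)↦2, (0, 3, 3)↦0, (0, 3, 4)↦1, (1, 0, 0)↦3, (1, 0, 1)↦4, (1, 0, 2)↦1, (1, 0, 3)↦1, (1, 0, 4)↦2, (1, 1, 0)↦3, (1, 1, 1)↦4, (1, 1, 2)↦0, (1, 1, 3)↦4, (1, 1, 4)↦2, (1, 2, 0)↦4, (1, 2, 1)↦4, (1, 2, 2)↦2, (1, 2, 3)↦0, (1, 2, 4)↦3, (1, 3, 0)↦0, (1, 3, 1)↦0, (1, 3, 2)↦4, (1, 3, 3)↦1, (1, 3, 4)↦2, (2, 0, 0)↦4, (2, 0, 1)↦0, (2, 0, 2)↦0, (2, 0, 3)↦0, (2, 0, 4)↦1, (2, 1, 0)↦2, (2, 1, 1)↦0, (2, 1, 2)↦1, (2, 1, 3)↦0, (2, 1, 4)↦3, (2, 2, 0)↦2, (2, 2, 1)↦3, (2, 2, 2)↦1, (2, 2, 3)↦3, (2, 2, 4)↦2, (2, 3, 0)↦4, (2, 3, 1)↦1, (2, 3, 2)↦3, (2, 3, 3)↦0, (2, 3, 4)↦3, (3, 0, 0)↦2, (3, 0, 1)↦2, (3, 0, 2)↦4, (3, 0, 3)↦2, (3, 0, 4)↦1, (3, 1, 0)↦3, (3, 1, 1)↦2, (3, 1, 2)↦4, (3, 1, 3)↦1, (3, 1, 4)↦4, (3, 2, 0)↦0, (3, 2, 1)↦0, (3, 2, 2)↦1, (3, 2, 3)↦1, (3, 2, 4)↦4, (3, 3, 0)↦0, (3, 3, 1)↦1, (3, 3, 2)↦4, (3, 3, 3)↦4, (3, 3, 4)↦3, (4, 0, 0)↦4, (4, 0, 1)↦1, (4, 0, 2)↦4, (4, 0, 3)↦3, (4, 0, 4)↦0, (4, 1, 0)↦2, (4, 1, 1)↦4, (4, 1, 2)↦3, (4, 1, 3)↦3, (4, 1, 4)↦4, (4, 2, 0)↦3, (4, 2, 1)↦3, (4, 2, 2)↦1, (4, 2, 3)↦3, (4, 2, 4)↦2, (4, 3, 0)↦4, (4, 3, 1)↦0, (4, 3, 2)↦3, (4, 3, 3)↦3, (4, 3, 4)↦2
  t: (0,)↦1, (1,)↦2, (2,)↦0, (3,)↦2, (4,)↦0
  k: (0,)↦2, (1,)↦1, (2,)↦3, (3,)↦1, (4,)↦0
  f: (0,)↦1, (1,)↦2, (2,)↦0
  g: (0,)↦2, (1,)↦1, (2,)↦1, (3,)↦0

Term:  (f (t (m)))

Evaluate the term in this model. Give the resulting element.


  m = 2
  (t (m)) = t(2,) = 0
  (f (t (m))) = f(0,) = 1

value = 1


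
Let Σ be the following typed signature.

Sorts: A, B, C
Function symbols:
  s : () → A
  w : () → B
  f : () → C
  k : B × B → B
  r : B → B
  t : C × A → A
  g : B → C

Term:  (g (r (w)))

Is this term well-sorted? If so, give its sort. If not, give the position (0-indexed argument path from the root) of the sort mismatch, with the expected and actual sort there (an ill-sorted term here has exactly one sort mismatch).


well-sorted; sort = C

    (w) : B
  (r (w)) : B
(g (r (w))) : C


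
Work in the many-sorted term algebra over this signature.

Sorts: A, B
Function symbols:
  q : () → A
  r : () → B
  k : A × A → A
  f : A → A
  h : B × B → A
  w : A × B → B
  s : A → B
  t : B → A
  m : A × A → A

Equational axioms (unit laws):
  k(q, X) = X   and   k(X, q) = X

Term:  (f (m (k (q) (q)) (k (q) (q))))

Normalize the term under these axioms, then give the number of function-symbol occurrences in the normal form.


1. (f (m (k (q) (q)) (k (q) (q))))  →  (f (m (q) (k (q) (q))))
2. (f (m (q) (k (q) (q))))  →  (f (m (q) (q)))
normal form: (f (m (q) (q)))

size = 4


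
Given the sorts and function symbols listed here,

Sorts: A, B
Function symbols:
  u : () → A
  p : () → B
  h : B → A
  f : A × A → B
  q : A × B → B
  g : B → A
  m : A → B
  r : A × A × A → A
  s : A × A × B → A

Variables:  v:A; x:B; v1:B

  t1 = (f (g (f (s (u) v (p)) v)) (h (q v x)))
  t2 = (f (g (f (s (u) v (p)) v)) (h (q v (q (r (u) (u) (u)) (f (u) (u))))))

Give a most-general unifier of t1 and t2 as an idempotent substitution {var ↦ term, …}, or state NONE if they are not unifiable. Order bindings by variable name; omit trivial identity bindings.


{x ↦ (q (r (u) (u) (u)) (f (u) (u)))}


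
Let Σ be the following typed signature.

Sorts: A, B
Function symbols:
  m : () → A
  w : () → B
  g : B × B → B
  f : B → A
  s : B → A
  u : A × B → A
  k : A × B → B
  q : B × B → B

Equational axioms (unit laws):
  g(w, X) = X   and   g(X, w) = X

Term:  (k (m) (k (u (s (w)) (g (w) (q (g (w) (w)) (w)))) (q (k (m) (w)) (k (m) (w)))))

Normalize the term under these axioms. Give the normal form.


1. (k (m) (k (u (s (w)) (g (w) (q (g (w) (w)) (w)))) (q (k (m) (w)) (k (m) (w)))))  →  (k (m) (k (u (s (w)) (q (g (w) (w)) (w))) (q (k (m) (w)) (k (m) (w)))))
2. (k (m) (k (u (s (w)) (q (g (w) (w)) (w))) (q (k (m) (w)) (k (m) (w)))))  →  (k (m) (k (u (s (w)) (q (w) (w))) (q (k (m) (w)) (k (m) (w)))))

normal form = (k (m) (k (u (s (w)) (q (w) (w))) (q (k (m) (w)) (k (m) (w)))))


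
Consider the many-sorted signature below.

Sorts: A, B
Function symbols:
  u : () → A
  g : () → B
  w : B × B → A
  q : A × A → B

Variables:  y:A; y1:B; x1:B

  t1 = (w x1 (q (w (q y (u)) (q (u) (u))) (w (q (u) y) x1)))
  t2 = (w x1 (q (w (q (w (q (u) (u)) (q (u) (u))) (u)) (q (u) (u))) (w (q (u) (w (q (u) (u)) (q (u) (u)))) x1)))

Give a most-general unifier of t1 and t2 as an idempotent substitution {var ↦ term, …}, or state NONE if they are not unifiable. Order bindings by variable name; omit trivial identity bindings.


{y ↦ (w (q (u) (u)) (q (u) (u)))}
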